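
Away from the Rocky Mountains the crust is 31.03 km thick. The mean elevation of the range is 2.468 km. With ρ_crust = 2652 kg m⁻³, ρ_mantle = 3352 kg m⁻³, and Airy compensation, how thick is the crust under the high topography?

42.8 km

Root depth r = h ρ_c / (ρ_m − ρ_c) = 2.468 km × 2652 / 700 = 9.35 km.
Total thickness = T + h + r = 31.03 km + 2.468 km + 9.35 km = 42.8 km.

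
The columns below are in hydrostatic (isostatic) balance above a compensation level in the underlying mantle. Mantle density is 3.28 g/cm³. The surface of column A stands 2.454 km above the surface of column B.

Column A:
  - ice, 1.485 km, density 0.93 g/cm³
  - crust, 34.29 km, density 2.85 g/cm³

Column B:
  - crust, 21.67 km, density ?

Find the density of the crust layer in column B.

Take the compensation level at the base of the deeper column (depth z_c below the surface of column A) and equate Σ ρ_i t_i down to z_c; mantle fills any gap and the z_c terms cancel.
Column A: 1.485×0.93 + 34.29×2.85 + (z_c − 35.775)×3.28
Column B: 2.454×0 + 21.67×ρ + (z_c − 2.454 − 21.67)×3.28
The z_c×3.28 term appears on both sides and cancels. Collect the known terms of each column as K = Σ(ρt)_known − 3.28 × (depth of known layers): K_A = 99.10755 − 3.28×35.775 = −18.23445; K_B = 0 − 3.28×(2.454 + 21.67) = −79.12672.
Balance: K_A = K_B + 21.67×ρ, so ρ = (K_A − K_B)/21.67 = 60.8923/21.67 = 2.81 g/cm³.

2.81 g/cm³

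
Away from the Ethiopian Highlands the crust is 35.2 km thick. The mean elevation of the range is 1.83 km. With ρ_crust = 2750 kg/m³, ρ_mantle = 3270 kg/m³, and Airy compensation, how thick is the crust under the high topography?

46.7 km

Root depth r = h ρ_c / (ρ_m − ρ_c) = 1.83 km × 2750 / 520 = 9.678 km.
Total thickness = T + h + r = 35.2 km + 1.83 km + 9.678 km = 46.7 km.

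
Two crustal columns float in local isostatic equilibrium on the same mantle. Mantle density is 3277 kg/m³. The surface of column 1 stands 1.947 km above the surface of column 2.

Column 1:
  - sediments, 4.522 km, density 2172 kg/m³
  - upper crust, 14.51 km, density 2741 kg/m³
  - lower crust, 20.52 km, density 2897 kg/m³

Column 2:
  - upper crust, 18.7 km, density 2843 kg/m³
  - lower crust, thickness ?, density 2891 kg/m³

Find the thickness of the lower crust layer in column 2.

15.7 km

Take the compensation level at the base of the deeper column (depth z_c below the surface of column 1) and equate Σ ρ_i t_i down to z_c; mantle fills any gap and the z_c terms cancel.
Column 1: 4.522×2172 + 14.51×2741 + 20.52×2897 + (z_c − 39.552)×3277
Column 2: 1.947×0 + 18.7×2843 + x×2891 + (z_c − 1.947 − 18.7 − x)×3277
The z_c×3277 term appears on both sides and cancels. Collect the known terms of each column as K = Σ(ρt)_known − 3277 × (depth of known layers): K_1 = 109040.134 − 3277×39.552 = −20571.77; K_2 = 53164.1 − 3277×(1.947 + 18.7) = −14496.119.
Balance: K_1 = K_2 − x×(3277 − 2891), so x = (K_2 − K_1)/(3277 − 2891) = 6075.65/386 = 15.7 km.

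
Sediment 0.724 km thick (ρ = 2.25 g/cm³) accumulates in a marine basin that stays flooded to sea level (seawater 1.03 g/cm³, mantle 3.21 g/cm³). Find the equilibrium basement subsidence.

0.405 km

Submarine loading: the sediment displaces seawater, and the subsidence is in turn flooded, so s (ρ_m − ρ_w) = t (ρ_sed − ρ_w).
s = 0.724 km × (2.25 − 1.03) / (3.21 − 1.03) = 0.405 km.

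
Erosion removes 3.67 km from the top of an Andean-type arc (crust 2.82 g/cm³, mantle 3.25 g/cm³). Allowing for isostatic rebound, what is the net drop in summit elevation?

Rebound u = e ρ_c/ρ_m = 3.67 km × 2.82/3.25 = 3.184 km.
Net surface drop = e − u = 3.67 km − 3.184 km = e (ρ_m − ρ_c)/ρ_m = 0.486 km.

0.486 km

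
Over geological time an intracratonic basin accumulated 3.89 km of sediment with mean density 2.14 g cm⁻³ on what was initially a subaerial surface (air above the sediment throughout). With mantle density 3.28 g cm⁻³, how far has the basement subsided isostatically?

2.54 km

Subaerial load: s = t ρ_sed / ρ_m = 3.89 km × 2.14/3.28 = 2.54 km.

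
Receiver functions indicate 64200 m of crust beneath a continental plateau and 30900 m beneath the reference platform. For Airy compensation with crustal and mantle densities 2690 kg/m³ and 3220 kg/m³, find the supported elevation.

Excess crust Δ = 64200 m − 30900 m = 33300 m, split between elevation h and root r with h + r = Δ.
Airy balance ρ_c h = (ρ_m − ρ_c) r gives r = h ρ_c/(ρ_m − ρ_c), so h (1 + ρ_c/(ρ_m − ρ_c)) = Δ, i.e. h = Δ (ρ_m − ρ_c)/ρ_m.
h = 33300 m × 530/3220 = 5480 m.

5480 m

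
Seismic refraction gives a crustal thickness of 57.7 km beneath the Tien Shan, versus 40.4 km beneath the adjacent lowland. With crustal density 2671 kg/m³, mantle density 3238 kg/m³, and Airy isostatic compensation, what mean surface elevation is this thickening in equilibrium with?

Excess crust Δ = 57.7 km − 40.4 km = 17.3 km, split between elevation h and root r with h + r = Δ.
Airy balance ρ_c h = (ρ_m − ρ_c) r gives r = h ρ_c/(ρ_m − ρ_c), so h (1 + ρ_c/(ρ_m − ρ_c)) = Δ, i.e. h = Δ (ρ_m − ρ_c)/ρ_m.
h = 17.3 km × 567/3238 = 3.03 km.

3.03 km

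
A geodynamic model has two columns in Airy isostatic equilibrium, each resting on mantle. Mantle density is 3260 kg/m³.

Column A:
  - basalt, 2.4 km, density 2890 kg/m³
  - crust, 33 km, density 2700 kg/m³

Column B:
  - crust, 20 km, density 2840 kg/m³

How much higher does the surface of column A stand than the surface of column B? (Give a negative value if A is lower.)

3.36 km

For any compensation level in the mantle, the mantle terms cancel and isostasy reduces to e = (Σt_A − Σt_B) − (Σ(ρt)_A − Σ(ρt)_B) / ρ_m.
Σt_A = 35.4 km; Σt_B = 20 km; Σ(ρt)_A = 96036; Σ(ρt)_B = 56800 (in km·kg/m³).
e = (35.4 − 20) − (96036 − 56800) / 3260 = 3.36 km.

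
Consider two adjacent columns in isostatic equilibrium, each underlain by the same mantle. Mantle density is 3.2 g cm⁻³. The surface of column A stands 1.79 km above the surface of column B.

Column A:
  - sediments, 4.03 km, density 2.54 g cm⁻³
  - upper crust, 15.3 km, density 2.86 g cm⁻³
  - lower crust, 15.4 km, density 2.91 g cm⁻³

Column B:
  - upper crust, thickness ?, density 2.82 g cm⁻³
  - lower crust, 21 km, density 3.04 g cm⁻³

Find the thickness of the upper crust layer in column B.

Take the compensation level at the base of the deeper column (depth z_c below the surface of column A) and equate Σ ρ_i t_i down to z_c; mantle fills any gap and the z_c terms cancel.
Column A: 4.03×2.54 + 15.3×2.86 + 15.4×2.91 + (z_c − 34.73)×3.2
Column B: 1.79×0 + x×2.82 + 21×3.04 + (z_c − 1.79 − 21 − x)×3.2
The z_c×3.2 term appears on both sides and cancels. Collect the known terms of each column as K = Σ(ρt)_known − 3.2 × (depth of known layers): K_A = 98.8082 − 3.2×34.73 = −12.3278; K_B = 63.84 − 3.2×(1.79 + 21) = −9.088.
Balance: K_A = K_B − x×(3.2 − 2.82), so x = (K_B − K_A)/(3.2 − 2.82) = 3.2398/0.38 = 8.53 km.

8.53 km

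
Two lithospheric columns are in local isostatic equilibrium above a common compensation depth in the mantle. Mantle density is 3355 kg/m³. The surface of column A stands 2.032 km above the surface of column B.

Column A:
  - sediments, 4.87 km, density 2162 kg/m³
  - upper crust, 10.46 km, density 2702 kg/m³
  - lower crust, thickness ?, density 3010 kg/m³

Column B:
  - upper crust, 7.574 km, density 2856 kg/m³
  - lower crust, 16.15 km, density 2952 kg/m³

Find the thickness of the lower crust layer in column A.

12.9 km

Take the compensation level at the base of the deeper column (depth z_c below the surface of column A) and equate Σ ρ_i t_i down to z_c; mantle fills any gap and the z_c terms cancel.
Column A: 4.87×2162 + 10.46×2702 + x×3010 + (z_c − 15.33 − x)×3355
Column B: 2.032×0 + 7.574×2856 + 16.15×2952 + (z_c − 2.032 − 23.724)×3355
The z_c×3355 term appears on both sides and cancels. Collect the known terms of each column as K = Σ(ρt)_known − 3355 × (depth of known layers): K_A = 38791.86 − 3355×15.33 = −12640.29; K_B = 69306.144 − 3355×(2.032 + 23.724) = −17105.236.
Balance: K_A − x×(3355 − 3010) = K_B, so x = (K_A − K_B)/(3355 − 3010) = 4464.95/345 = 12.9 km.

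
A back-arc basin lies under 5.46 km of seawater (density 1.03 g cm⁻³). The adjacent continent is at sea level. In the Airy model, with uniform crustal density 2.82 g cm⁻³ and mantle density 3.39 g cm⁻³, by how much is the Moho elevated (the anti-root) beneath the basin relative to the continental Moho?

For local isostatic compensation: replacing crust with seawater at the top is compensated by replacing crust with mantle at the base: d (ρ_c − ρ_w) = a (ρ_m − ρ_c).
a = d (ρ_c − ρ_w)/(ρ_m − ρ_c) = 5.46 km × 1.79/0.57 = 17.1 km.

17.1 km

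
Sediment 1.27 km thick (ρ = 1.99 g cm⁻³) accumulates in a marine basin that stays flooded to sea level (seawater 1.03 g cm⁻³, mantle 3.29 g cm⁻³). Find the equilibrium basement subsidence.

0.539 km

Submarine loading: the sediment displaces seawater, and the subsidence is in turn flooded, so s (ρ_m − ρ_w) = t (ρ_sed − ρ_w).
s = 1.27 km × (1.99 − 1.03) / (3.29 − 1.03) = 0.539 km.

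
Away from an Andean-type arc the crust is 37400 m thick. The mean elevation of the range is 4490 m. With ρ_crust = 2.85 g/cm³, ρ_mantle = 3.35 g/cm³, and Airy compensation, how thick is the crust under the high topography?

Root depth r = h ρ_c / (ρ_m − ρ_c) = 4490 m × 2.85 / 0.5 = 25590 m.
Total thickness = T + h + r = 37400 m + 4490 m + 25590 m = 67500 m.

67500 m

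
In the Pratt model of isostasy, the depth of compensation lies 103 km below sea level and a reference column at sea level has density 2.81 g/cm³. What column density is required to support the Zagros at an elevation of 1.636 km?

Pratt balance: ρ_ref D = ρ (D + h).
ρ = ρ_ref D/(D + h) = 2.81 × 103 km/(103 km + 1.636 km) = 2.77 g/cm³.

2.77 g/cm³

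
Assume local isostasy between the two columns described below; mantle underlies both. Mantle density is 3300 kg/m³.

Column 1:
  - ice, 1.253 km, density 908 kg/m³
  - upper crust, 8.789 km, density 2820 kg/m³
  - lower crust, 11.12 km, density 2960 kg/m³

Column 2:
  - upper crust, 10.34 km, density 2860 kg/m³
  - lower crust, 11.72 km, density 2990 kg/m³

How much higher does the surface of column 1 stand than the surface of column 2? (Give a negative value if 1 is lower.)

For any compensation level in the mantle, the mantle terms cancel and isostasy reduces to e = (Σt_1 − Σt_2) − (Σ(ρt)_1 − Σ(ρt)_2) / ρ_m.
Σt_1 = 21.162 km; Σt_2 = 22.06 km; Σ(ρt)_1 = 58837.904; Σ(ρt)_2 = 64615.2 (in km·kg/m³).
e = (21.162 − 22.06) − (58837.904 − 64615.2) / 3300 = 0.853 km.

0.853 km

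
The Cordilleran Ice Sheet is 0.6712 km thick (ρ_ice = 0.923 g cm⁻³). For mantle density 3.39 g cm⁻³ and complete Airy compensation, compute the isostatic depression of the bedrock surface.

Isostatic balance requires: the ice load ρ_ice t is balanced by mantle displaced below, ρ_m s.
s = t ρ_ice / ρ_m = 0.6712 km × 0.923/3.39 = 0.183 km.

0.183 km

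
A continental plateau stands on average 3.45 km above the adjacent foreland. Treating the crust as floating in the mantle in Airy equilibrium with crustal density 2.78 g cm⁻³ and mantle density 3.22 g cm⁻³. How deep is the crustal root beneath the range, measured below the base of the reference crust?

For local isostatic compensation: the weight of the topography is balanced by the buoyancy of the root, ρ_c h = (ρ_m − ρ_c) r.
r = h · ρ_c / (ρ_m − ρ_c) = 3.45 km × 2.78 / (3.22 − 2.78) = 21.8 km.

21.8 km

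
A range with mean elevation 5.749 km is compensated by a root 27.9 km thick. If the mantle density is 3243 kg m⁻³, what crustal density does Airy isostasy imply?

ρ_c h = (ρ_m − ρ_c) r → ρ_c (h + r) = ρ_m r → ρ_c = ρ_m r / (h + r).
ρ_c = 3243 × 27.9 km / (5.749 km + 27.9 km) = 2690 kg m⁻³.

2690 kg m⁻³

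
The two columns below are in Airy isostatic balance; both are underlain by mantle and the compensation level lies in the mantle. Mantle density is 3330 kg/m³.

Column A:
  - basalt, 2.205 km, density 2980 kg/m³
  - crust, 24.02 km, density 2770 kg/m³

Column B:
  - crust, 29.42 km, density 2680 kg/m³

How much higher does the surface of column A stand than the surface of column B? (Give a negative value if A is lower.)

For any compensation level in the mantle, the mantle terms cancel and isostasy reduces to e = (Σt_A − Σt_B) − (Σ(ρt)_A − Σ(ρt)_B) / ρ_m.
Σt_A = 26.225 km; Σt_B = 29.42 km; Σ(ρt)_A = 73106.3; Σ(ρt)_B = 78845.6 (in km·kg/m³).
e = (26.225 − 29.42) − (73106.3 − 78845.6) / 3330 = −1.47 km.

−1.47 km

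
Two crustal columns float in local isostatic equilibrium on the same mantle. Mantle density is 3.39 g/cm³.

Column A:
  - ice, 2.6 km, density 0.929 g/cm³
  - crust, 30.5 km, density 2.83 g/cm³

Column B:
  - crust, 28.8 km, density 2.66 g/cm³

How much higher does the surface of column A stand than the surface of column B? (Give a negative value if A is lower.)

For any compensation level in the mantle, the mantle terms cancel and isostasy reduces to e = (Σt_A − Σt_B) − (Σ(ρt)_A − Σ(ρt)_B) / ρ_m.
Σt_A = 33.1 km; Σt_B = 28.8 km; Σ(ρt)_A = 88.7304; Σ(ρt)_B = 76.608 (in km·g/cm³).
e = (33.1 − 28.8) − (88.7304 − 76.608) / 3.39 = 0.724 km.

0.724 km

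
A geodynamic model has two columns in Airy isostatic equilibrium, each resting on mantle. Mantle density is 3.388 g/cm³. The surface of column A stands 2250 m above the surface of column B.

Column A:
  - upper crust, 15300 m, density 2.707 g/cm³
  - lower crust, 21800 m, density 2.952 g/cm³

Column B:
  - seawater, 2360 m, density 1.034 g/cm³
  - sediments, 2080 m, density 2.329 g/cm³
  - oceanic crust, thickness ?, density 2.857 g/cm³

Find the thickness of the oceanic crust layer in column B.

Take the compensation level at the base of the deeper column (depth z_c below the surface of column A) and equate Σ ρ_i t_i down to z_c; mantle fills any gap and the z_c terms cancel.
Column A: 15300×2.707 + 21800×2.952 + (z_c − 37100)×3.388
Column B: 2250×0 + 2360×1.034 + 2080×2.329 + x×2.857 + (z_c − 2250 − 4440 − x)×3.388
The z_c×3.388 term appears on both sides and cancels. Collect the known terms of each column as K = Σ(ρt)_known − 3.388 × (depth of known layers): K_A = 105770.7 − 3.388×37100 = −19924.1; K_B = 7284.56 − 3.388×(2250 + 4440) = −15381.16.
Balance: K_A = K_B − x×(3.388 − 2.857), so x = (K_B − K_A)/(3.388 − 2.857) = 4542.94/0.531 = 8560 m.

8560 m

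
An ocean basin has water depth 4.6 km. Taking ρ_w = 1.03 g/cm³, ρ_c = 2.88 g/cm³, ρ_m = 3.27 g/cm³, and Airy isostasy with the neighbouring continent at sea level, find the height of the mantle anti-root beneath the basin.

21.8 km

Isostatic balance requires: replacing crust with seawater at the top is compensated by replacing crust with mantle at the base: d (ρ_c − ρ_w) = a (ρ_m − ρ_c).
a = d (ρ_c − ρ_w)/(ρ_m − ρ_c) = 4.6 km × 1.85/0.39 = 21.8 km.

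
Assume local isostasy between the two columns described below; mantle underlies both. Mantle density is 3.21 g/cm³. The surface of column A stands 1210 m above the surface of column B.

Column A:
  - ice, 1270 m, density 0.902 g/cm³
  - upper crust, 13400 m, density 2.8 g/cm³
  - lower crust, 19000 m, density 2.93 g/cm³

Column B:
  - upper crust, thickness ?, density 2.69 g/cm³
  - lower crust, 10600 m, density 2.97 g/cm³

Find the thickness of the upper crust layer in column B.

14100 m

Take the compensation level at the base of the deeper column (depth z_c below the surface of column A) and equate Σ ρ_i t_i down to z_c; mantle fills any gap and the z_c terms cancel.
Column A: 1270×0.902 + 13400×2.8 + 19000×2.93 + (z_c − 33670)×3.21
Column B: 1210×0 + x×2.69 + 10600×2.97 + (z_c − 1210 − 10600 − x)×3.21
The z_c×3.21 term appears on both sides and cancels. Collect the known terms of each column as K = Σ(ρt)_known − 3.21 × (depth of known layers): K_A = 94335.54 − 3.21×33670 = −13745.16; K_B = 31482 − 3.21×(1210 + 10600) = −6428.1.
Balance: K_A = K_B − x×(3.21 − 2.69), so x = (K_B − K_A)/(3.21 − 2.69) = 7317.06/0.52 = 14100 m.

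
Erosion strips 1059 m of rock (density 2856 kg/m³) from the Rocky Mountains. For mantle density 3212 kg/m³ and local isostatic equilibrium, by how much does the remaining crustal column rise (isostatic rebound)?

942 m

Unloading: uplift u = e ρ_c/ρ_m = 1059 m × 2856/3212 = 942 m.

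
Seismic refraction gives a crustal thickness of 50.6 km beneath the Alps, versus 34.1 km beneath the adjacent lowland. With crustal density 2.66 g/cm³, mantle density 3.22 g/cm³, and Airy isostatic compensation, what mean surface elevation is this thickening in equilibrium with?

Excess crust Δ = 50.6 km − 34.1 km = 16.5 km, split between elevation h and root r with h + r = Δ.
Airy balance ρ_c h = (ρ_m − ρ_c) r gives r = h ρ_c/(ρ_m − ρ_c), so h (1 + ρ_c/(ρ_m − ρ_c)) = Δ, i.e. h = Δ (ρ_m − ρ_c)/ρ_m.
h = 16.5 km × 0.56/3.22 = 2.87 km.

2.87 km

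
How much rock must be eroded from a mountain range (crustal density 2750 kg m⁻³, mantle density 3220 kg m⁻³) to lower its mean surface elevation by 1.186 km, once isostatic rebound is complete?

8.13 km

Net drop Δ = e − u = e − e ρ_c/ρ_m = e (ρ_m − ρ_c)/ρ_m.
e = Δ ρ_m/(ρ_m − ρ_c) = 1.186 km × 3220/470 = 8.13 km.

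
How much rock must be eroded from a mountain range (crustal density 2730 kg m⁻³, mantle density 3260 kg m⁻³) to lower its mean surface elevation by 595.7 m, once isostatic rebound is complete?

Net drop Δ = e − u = e − e ρ_c/ρ_m = e (ρ_m − ρ_c)/ρ_m.
e = Δ ρ_m/(ρ_m − ρ_c) = 595.7 m × 3260/530 = 3660 m.

3660 m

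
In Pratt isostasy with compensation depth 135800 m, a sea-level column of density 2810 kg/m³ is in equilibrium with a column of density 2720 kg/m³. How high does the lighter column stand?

ρ_ref D = ρ (D + h) → h = D (ρ_ref − ρ)/ρ.
h = 135800 m × (2810 − 2720)/2720 = 4490 m.

4490 m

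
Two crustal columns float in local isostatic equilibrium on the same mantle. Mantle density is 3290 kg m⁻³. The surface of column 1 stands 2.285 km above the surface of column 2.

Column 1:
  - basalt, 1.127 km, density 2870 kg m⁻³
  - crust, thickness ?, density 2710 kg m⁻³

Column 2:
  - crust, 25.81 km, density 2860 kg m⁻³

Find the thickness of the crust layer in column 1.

31.3 km

Take the compensation level at the base of the deeper column (depth z_c below the surface of column 1) and equate Σ ρ_i t_i down to z_c; mantle fills any gap and the z_c terms cancel.
Column 1: 1.127×2870 + x×2710 + (z_c − 1.127 − x)×3290
Column 2: 2.285×0 + 25.81×2860 + (z_c − 2.285 − 25.81)×3290
The z_c×3290 term appears on both sides and cancels. Collect the known terms of each column as K = Σ(ρt)_known − 3290 × (depth of known layers): K_1 = 3234.49 − 3290×1.127 = −473.34; K_2 = 73816.6 − 3290×(2.285 + 25.81) = −18615.95.
Balance: K_1 − x×(3290 − 2710) = K_2, so x = (K_1 − K_2)/(3290 − 2710) = 18142.6/580 = 31.3 km.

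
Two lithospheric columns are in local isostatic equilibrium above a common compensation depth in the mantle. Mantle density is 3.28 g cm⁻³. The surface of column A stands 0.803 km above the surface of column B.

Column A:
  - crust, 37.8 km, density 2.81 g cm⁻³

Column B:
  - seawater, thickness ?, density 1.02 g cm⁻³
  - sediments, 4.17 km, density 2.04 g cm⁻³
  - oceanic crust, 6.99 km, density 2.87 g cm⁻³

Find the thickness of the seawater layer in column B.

3.14 km

Take the compensation level at the base of the deeper column (depth z_c below the surface of column A) and equate Σ ρ_i t_i down to z_c; mantle fills any gap and the z_c terms cancel.
Column A: 37.8×2.81 + (z_c − 37.8)×3.28
Column B: 0.803×0 + x×1.02 + 4.17×2.04 + 6.99×2.87 + (z_c − 0.803 − 11.16 − x)×3.28
The z_c×3.28 term appears on both sides and cancels. Collect the known terms of each column as K = Σ(ρt)_known − 3.28 × (depth of known layers): K_A = 106.218 − 3.28×37.8 = −17.766; K_B = 28.5681 − 3.28×(0.803 + 11.16) = −10.67054.
Balance: K_A = K_B − x×(3.28 − 1.02), so x = (K_B − K_A)/(3.28 − 1.02) = 7.09546/2.26 = 3.14 km.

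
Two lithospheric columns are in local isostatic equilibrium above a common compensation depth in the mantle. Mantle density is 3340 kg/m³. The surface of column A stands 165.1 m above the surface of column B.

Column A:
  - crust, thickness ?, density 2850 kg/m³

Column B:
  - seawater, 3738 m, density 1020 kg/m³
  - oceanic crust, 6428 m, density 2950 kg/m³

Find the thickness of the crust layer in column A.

Take the compensation level at the base of the deeper column (depth z_c below the surface of column A) and equate Σ ρ_i t_i down to z_c; mantle fills any gap and the z_c terms cancel.
Column A: x×2850 + (z_c − 0 − x)×3340
Column B: 165.1×0 + 3738×1020 + 6428×2950 + (z_c − 165.1 − 10166)×3340
The z_c×3340 term appears on both sides and cancels. Collect the known terms of each column as K = Σ(ρt)_known − 3340 × (depth of known layers): K_A = 0 − 3340×0 = 0; K_B = 22775360 − 3340×(165.1 + 10166) = −11730514.
Balance: K_A − x×(3340 − 2850) = K_B, so x = (K_A − K_B)/(3340 − 2850) = 11730500/490 = 23900 m.

23900 m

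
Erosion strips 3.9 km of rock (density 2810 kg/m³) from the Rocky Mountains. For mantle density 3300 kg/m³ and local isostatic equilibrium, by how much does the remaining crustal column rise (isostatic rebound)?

Unloading: uplift u = e ρ_c/ρ_m = 3.9 km × 2810/3300 = 3.32 km.

3.32 km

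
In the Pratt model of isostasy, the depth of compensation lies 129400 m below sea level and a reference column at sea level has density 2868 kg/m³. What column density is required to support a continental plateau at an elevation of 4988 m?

Pratt balance: ρ_ref D = ρ (D + h).
ρ = ρ_ref D/(D + h) = 2868 × 129400 m/(129400 m + 4988 m) = 2760 kg/m³.

2760 kg/m³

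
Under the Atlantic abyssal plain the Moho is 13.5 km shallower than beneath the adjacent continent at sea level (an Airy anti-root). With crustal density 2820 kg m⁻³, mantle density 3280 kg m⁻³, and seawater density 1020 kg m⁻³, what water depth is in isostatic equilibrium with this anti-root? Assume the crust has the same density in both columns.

3.45 km

Replacing a thickness d of crust by seawater at the top must be balanced by replacing crust with mantle at the base: d (ρ_c − ρ_w) = a (ρ_m − ρ_c).
d = a (ρ_m − ρ_c)/(ρ_c − ρ_w) = 13.5 km × 460/1800 = 3.45 km.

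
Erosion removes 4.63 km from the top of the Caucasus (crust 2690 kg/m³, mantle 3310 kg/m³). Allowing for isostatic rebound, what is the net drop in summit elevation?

Rebound u = e ρ_c/ρ_m = 4.63 km × 2690/3310 = 3.763 km.
Net surface drop = e − u = 4.63 km − 3.763 km = e (ρ_m − ρ_c)/ρ_m = 0.867 km.

0.867 km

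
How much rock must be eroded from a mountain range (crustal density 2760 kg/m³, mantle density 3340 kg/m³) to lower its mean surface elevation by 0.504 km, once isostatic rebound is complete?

2.9 km

Net drop Δ = e − u = e − e ρ_c/ρ_m = e (ρ_m − ρ_c)/ρ_m.
e = Δ ρ_m/(ρ_m − ρ_c) = 0.504 km × 3340/580 = 2.9 km.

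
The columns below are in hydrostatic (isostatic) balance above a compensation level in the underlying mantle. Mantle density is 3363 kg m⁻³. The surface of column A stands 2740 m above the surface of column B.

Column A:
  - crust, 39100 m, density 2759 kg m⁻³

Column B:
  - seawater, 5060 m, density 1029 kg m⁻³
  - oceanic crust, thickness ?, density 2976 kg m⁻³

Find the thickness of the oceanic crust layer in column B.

Take the compensation level at the base of the deeper column (depth z_c below the surface of column A) and equate Σ ρ_i t_i down to z_c; mantle fills any gap and the z_c terms cancel.
Column A: 39100×2759 + (z_c − 39100)×3363
Column B: 2740×0 + 5060×1029 + x×2976 + (z_c − 2740 − 5060 − x)×3363
The z_c×3363 term appears on both sides and cancels. Collect the known terms of each column as K = Σ(ρt)_known − 3363 × (depth of known layers): K_A = 107876900 − 3363×39100 = −23616400; K_B = 5206740 − 3363×(2740 + 5060) = −21024660.
Balance: K_A = K_B − x×(3363 − 2976), so x = (K_B − K_A)/(3363 − 2976) = 2591740/387 = 6700 m.

6700 m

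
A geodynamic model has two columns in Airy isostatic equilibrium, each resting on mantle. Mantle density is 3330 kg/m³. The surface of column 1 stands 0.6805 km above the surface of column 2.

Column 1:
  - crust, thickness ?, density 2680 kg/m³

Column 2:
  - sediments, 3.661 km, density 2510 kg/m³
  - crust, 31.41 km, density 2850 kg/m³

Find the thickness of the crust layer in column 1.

31.3 km

Take the compensation level at the base of the deeper column (depth z_c below the surface of column 1) and equate Σ ρ_i t_i down to z_c; mantle fills any gap and the z_c terms cancel.
Column 1: x×2680 + (z_c − 0 − x)×3330
Column 2: 0.6805×0 + 3.661×2510 + 31.41×2850 + (z_c − 0.6805 − 35.071)×3330
The z_c×3330 term appears on both sides and cancels. Collect the known terms of each column as K = Σ(ρt)_known − 3330 × (depth of known layers): K_1 = 0 − 3330×0 = 0; K_2 = 98707.61 − 3330×(0.6805 + 35.071) = −20344.885.
Balance: K_1 − x×(3330 − 2680) = K_2, so x = (K_1 − K_2)/(3330 − 2680) = 20344.9/650 = 31.3 km.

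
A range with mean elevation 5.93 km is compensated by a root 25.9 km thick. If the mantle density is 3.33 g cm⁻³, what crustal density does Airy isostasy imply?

2.71 g cm⁻³

ρ_c h = (ρ_m − ρ_c) r → ρ_c (h + r) = ρ_m r → ρ_c = ρ_m r / (h + r).
ρ_c = 3.33 × 25.9 km / (5.93 km + 25.9 km) = 2.71 g cm⁻³.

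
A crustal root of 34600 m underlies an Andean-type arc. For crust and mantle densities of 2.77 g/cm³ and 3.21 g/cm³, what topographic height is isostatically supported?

5500 m

Equating mass per unit area of the two columns: ρ_c h = (ρ_m − ρ_c) r.
h = r (ρ_m − ρ_c) / ρ_c = 34600 m × (3.21 − 2.77) / 2.77 = 5500 m.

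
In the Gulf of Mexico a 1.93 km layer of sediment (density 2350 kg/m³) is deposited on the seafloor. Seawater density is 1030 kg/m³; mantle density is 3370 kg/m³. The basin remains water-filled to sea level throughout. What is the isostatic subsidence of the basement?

1.09 km

Submarine loading: the sediment displaces seawater, and the subsidence is in turn flooded, so s (ρ_m − ρ_w) = t (ρ_sed − ρ_w).
s = 1.93 km × (2350 − 1030) / (3370 − 1030) = 1.09 km.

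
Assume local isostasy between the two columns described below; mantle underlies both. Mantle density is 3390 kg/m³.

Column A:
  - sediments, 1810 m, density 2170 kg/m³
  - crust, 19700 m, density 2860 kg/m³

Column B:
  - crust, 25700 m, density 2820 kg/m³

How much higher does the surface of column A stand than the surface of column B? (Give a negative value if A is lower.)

−590 m

For any compensation level in the mantle, the mantle terms cancel and isostasy reduces to e = (Σt_A − Σt_B) − (Σ(ρt)_A − Σ(ρt)_B) / ρ_m.
Σt_A = 21510 m; Σt_B = 25700 m; Σ(ρt)_A = 60269700; Σ(ρt)_B = 72474000 (in m·kg/m³).
e = (21510 − 25700) − (60269700 − 72474000) / 3390 = −590 m.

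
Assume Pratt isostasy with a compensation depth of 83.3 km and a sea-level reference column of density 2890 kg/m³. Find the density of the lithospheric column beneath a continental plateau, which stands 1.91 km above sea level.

2830 kg/m³

Pratt balance: ρ_ref D = ρ (D + h).
ρ = ρ_ref D/(D + h) = 2890 × 83.3 km/(83.3 km + 1.91 km) = 2830 kg/m³.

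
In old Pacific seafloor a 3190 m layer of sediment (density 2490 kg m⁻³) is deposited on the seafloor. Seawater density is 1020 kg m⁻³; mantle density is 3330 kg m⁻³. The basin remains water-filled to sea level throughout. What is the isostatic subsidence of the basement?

2030 m

Submarine loading: the sediment displaces seawater, and the subsidence is in turn flooded, so s (ρ_m − ρ_w) = t (ρ_sed − ρ_w).
s = 3190 m × (2490 − 1020) / (3330 − 1020) = 2030 m.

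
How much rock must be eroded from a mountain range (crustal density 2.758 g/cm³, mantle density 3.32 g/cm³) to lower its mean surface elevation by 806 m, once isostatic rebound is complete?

Net drop Δ = e − u = e − e ρ_c/ρ_m = e (ρ_m − ρ_c)/ρ_m.
e = Δ ρ_m/(ρ_m − ρ_c) = 806 m × 3.32/0.562 = 4760 m.

4760 m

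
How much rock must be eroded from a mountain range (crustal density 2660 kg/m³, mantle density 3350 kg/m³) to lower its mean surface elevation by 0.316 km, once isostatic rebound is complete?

1.53 km

Net drop Δ = e − u = e − e ρ_c/ρ_m = e (ρ_m − ρ_c)/ρ_m.
e = Δ ρ_m/(ρ_m − ρ_c) = 0.316 km × 3350/690 = 1.53 km.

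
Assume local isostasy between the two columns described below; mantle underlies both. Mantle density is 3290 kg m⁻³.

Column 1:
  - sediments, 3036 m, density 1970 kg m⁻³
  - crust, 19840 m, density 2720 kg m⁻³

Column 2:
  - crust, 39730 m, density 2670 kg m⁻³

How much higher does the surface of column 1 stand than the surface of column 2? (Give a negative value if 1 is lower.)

−2830 m

For any compensation level in the mantle, the mantle terms cancel and isostasy reduces to e = (Σt_1 − Σt_2) − (Σ(ρt)_1 − Σ(ρt)_2) / ρ_m.
Σt_1 = 22876 m; Σt_2 = 39730 m; Σ(ρt)_1 = 59945720; Σ(ρt)_2 = 106079100 (in m·kg m⁻³).
e = (22876 − 39730) − (59945720 − 106079100) / 3290 = −2830 m.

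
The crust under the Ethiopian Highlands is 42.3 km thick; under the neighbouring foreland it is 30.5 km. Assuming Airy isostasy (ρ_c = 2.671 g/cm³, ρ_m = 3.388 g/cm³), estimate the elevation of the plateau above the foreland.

2.5 km

Excess crust Δ = 42.3 km − 30.5 km = 11.8 km, split between elevation h and root r with h + r = Δ.
Airy balance ρ_c h = (ρ_m − ρ_c) r gives r = h ρ_c/(ρ_m − ρ_c), so h (1 + ρ_c/(ρ_m − ρ_c)) = Δ, i.e. h = Δ (ρ_m − ρ_c)/ρ_m.
h = 11.8 km × 0.717/3.388 = 2.5 km.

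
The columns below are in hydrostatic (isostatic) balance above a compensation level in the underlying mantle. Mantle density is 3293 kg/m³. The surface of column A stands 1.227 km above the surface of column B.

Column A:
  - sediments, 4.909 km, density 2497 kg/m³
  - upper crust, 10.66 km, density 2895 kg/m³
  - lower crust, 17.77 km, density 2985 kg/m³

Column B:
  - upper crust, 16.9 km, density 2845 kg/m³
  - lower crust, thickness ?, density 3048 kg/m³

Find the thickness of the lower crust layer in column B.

Take the compensation level at the base of the deeper column (depth z_c below the surface of column A) and equate Σ ρ_i t_i down to z_c; mantle fills any gap and the z_c terms cancel.
Column A: 4.909×2497 + 10.66×2895 + 17.77×2985 + (z_c − 33.339)×3293
Column B: 1.227×0 + 16.9×2845 + x×3048 + (z_c − 1.227 − 16.9 − x)×3293
The z_c×3293 term appears on both sides and cancels. Collect the known terms of each column as K = Σ(ρt)_known − 3293 × (depth of known layers): K_A = 96161.923 − 3293×33.339 = −13623.404; K_B = 48080.5 − 3293×(1.227 + 16.9) = −11611.711.
Balance: K_A = K_B − x×(3293 − 3048), so x = (K_B − K_A)/(3293 − 3048) = 2011.69/245 = 8.21 km.

8.21 km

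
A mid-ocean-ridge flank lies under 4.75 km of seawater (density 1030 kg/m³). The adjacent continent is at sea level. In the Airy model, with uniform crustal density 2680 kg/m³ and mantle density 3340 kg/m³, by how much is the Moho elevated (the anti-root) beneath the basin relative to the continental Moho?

Equating mass per unit area of the two columns: replacing crust with seawater at the top is compensated by replacing crust with mantle at the base: d (ρ_c − ρ_w) = a (ρ_m − ρ_c).
a = d (ρ_c − ρ_w)/(ρ_m − ρ_c) = 4.75 km × 1650/660 = 11.9 km.

11.9 km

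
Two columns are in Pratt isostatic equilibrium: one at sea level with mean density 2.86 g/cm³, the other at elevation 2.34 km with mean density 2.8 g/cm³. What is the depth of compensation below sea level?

ρ_ref D = ρ (D + h) → D (ρ_ref − ρ) = ρ h.
D = ρ h/(ρ_ref − ρ) = 2.8 × 2.34 km/(2.86 − 2.8) = 109 km.

109 km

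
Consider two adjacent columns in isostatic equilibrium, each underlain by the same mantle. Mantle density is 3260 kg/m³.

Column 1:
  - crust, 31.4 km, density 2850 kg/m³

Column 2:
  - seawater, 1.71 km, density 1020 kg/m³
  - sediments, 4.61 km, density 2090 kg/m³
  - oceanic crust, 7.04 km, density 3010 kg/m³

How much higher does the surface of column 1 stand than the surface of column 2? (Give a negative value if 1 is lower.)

For any compensation level in the mantle, the mantle terms cancel and isostasy reduces to e = (Σt_1 − Σt_2) − (Σ(ρt)_1 − Σ(ρt)_2) / ρ_m.
Σt_1 = 31.4 km; Σt_2 = 13.36 km; Σ(ρt)_1 = 89490; Σ(ρt)_2 = 32569.5 (in km·kg/m³).
e = (31.4 − 13.36) − (89490 − 32569.5) / 3260 = 0.58 km.

0.58 km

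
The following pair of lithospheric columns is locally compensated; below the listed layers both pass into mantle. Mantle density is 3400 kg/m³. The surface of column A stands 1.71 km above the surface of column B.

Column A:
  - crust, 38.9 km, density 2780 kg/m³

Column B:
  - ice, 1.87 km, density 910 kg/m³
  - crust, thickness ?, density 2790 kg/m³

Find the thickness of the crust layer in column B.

22.4 km

Take the compensation level at the base of the deeper column (depth z_c below the surface of column A) and equate Σ ρ_i t_i down to z_c; mantle fills any gap and the z_c terms cancel.
Column A: 38.9×2780 + (z_c − 38.9)×3400
Column B: 1.71×0 + 1.87×910 + x×2790 + (z_c − 1.71 − 1.87 − x)×3400
The z_c×3400 term appears on both sides and cancels. Collect the known terms of each column as K = Σ(ρt)_known − 3400 × (depth of known layers): K_A = 108142 − 3400×38.9 = −24118; K_B = 1701.7 − 3400×(1.71 + 1.87) = −10470.3.
Balance: K_A = K_B − x×(3400 − 2790), so x = (K_B − K_A)/(3400 − 2790) = 13647.7/610 = 22.4 km.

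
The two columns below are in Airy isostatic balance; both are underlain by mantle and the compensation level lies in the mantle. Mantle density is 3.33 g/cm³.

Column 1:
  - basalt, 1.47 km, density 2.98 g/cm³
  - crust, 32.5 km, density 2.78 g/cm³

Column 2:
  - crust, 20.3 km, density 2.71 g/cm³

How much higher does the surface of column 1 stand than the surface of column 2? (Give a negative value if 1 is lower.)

For any compensation level in the mantle, the mantle terms cancel and isostasy reduces to e = (Σt_1 − Σt_2) − (Σ(ρt)_1 − Σ(ρt)_2) / ρ_m.
Σt_1 = 33.97 km; Σt_2 = 20.3 km; Σ(ρt)_1 = 94.7306; Σ(ρt)_2 = 55.013 (in km·g/cm³).
e = (33.97 − 20.3) − (94.7306 − 55.013) / 3.33 = 1.74 km.

1.74 km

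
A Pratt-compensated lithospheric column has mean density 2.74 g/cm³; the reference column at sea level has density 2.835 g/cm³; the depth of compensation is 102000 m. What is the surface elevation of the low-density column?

ρ_ref D = ρ (D + h) → h = D (ρ_ref − ρ)/ρ.
h = 102000 m × (2.835 − 2.74)/2.74 = 3540 m.

3540 m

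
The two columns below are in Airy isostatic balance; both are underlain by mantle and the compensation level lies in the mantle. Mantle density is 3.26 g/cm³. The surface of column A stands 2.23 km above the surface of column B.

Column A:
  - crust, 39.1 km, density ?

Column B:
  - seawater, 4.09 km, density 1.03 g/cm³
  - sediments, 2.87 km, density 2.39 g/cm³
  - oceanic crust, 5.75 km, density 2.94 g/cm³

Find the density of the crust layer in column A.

Take the compensation level at the base of the deeper column (depth z_c below the surface of column A) and equate Σ ρ_i t_i down to z_c; mantle fills any gap and the z_c terms cancel.
Column A: 39.1×ρ + (z_c − 39.1)×3.26
Column B: 2.23×0 + 4.09×1.03 + 2.87×2.39 + 5.75×2.94 + (z_c − 2.23 − 12.71)×3.26
The z_c×3.26 term appears on both sides and cancels. Collect the known terms of each column as K = Σ(ρt)_known − 3.26 × (depth of known layers): K_A = 0 − 3.26×39.1 = −127.466; K_B = 27.977 − 3.26×(2.23 + 12.71) = −20.7274.
Balance: K_A + 39.1×ρ = K_B, so ρ = (K_B − K_A)/39.1 = 106.739/39.1 = 2.73 g/cm³.

2.73 g/cm³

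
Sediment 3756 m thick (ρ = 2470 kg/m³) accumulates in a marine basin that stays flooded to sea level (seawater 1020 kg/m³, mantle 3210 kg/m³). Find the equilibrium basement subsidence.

Submarine loading: the sediment displaces seawater, and the subsidence is in turn flooded, so s (ρ_m − ρ_w) = t (ρ_sed − ρ_w).
s = 3756 m × (2470 − 1020) / (3210 − 1020) = 2490 m.

2490 m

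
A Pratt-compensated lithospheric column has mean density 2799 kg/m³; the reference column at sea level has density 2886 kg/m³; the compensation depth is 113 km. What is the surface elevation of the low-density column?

ρ_ref D = ρ (D + h) → h = D (ρ_ref − ρ)/ρ.
h = 113 km × (2886 − 2799)/2799 = 3.51 km.

3.51 km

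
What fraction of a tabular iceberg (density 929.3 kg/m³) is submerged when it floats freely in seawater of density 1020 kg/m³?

Submerged fraction = ρ_obj/ρ_fluid = 929.3/1020 = 91.1%.

91.1%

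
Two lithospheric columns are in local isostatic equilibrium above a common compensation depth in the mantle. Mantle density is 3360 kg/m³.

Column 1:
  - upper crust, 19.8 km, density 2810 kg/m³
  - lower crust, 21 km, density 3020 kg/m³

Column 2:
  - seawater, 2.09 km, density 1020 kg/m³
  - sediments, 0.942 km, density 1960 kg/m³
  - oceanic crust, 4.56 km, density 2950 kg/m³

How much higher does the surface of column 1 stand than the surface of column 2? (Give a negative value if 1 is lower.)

For any compensation level in the mantle, the mantle terms cancel and isostasy reduces to e = (Σt_1 − Σt_2) − (Σ(ρt)_1 − Σ(ρt)_2) / ρ_m.
Σt_1 = 40.8 km; Σt_2 = 7.592 km; Σ(ρt)_1 = 119058; Σ(ρt)_2 = 17430.12 (in km·kg/m³).
e = (40.8 − 7.592) − (119058 − 17430.12) / 3360 = 2.96 km.

2.96 km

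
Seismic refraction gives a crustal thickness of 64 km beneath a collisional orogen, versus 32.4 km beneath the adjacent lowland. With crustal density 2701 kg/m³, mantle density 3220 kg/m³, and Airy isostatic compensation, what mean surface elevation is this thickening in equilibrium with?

5.09 km

Excess crust Δ = 64 km − 32.4 km = 31.6 km, split between elevation h and root r with h + r = Δ.
Airy balance ρ_c h = (ρ_m − ρ_c) r gives r = h ρ_c/(ρ_m − ρ_c), so h (1 + ρ_c/(ρ_m − ρ_c)) = Δ, i.e. h = Δ (ρ_m − ρ_c)/ρ_m.
h = 31.6 km × 519/3220 = 5.09 km.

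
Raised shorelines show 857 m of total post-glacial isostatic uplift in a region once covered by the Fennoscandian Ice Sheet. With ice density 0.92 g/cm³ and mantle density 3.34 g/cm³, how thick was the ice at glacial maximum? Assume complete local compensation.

3110 m

u = t ρ_ice/ρ_m → t = u ρ_m/ρ_ice = 857 m × 3.34/0.92 = 3110 m.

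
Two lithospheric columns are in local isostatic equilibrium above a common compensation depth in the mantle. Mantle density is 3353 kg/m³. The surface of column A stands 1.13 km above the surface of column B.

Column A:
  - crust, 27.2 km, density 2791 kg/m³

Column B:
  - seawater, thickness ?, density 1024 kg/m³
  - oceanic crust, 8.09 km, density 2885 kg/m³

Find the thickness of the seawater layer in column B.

Take the compensation level at the base of the deeper column (depth z_c below the surface of column A) and equate Σ ρ_i t_i down to z_c; mantle fills any gap and the z_c terms cancel.
Column A: 27.2×2791 + (z_c − 27.2)×3353
Column B: 1.13×0 + x×1024 + 8.09×2885 + (z_c − 1.13 − 8.09 − x)×3353
The z_c×3353 term appears on both sides and cancels. Collect the known terms of each column as K = Σ(ρt)_known − 3353 × (depth of known layers): K_A = 75915.2 − 3353×27.2 = −15286.4; K_B = 23339.65 − 3353×(1.13 + 8.09) = −7575.01.
Balance: K_A = K_B − x×(3353 − 1024), so x = (K_B − K_A)/(3353 − 1024) = 7711.39/2329 = 3.31 km.

3.31 km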